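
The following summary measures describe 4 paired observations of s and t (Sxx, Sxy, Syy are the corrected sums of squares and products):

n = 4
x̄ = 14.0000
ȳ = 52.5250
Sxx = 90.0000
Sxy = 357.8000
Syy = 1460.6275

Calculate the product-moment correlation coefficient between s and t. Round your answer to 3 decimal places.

r = Sxy/√(Sxx·Syy) = 357.8/√(131456.475) = 357.8/362.569269 = 0.986846

0.987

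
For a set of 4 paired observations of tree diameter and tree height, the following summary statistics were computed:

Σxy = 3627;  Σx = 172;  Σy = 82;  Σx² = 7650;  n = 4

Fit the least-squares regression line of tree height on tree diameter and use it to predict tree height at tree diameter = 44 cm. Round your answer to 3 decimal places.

Sxx = Σx² − (Σx)²/n = 7650 − 7396 = 254
Sxy = Σxy − (Σx)(Σy)/n = 3627 − 3526 = 101
b = Sxy/Sxx = 101/254 = 0.397638
a = ȳ − b·x̄ = 20.5 − 0.397638·43 = 3.401575
ŷ(44) = a + b·44 = 3.401575 + 0.397638·44 = 20.897638

20.898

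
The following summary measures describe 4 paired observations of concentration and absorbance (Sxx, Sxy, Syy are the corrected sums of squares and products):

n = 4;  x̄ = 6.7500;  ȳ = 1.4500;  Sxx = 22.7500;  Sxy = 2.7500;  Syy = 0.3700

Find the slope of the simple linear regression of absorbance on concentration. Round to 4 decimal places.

b = Sxy/Sxx = 2.75/22.75 = 0.120879

0.1209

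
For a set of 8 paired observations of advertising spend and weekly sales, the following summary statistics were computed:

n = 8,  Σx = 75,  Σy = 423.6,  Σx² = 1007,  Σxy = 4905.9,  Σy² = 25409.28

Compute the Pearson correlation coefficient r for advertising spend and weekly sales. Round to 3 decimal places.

0.982

Sxx = Σx² − (Σx)²/n = 1007 − 703.125 = 303.875
Sxy = Σxy − (Σx)(Σy)/n = 4905.9 − 3971.25 = 934.65
Syy = Σy² − (Σy)²/n = 25409.28 − 22429.62 = 2979.66
r = Sxy/√(Sxx·Syy) = 934.65/√(905444.1825) = 934.65/951.548308 = 0.982241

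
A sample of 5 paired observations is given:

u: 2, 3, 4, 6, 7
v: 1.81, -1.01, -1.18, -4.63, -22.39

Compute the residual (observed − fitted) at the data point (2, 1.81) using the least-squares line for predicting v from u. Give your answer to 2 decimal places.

-2.21

n = 5, Σx = 22, Σy = -27.4, Σxy = -188.64, Σx² = 114
Sxx = Σx² − (Σx)²/n = 114 − 96.8 = 17.2
Sxy = Σxy − (Σx)(Σy)/n = -188.64 − (-120.56) = -68.08
b = Sxy/Sxx = -68.08/17.2 = -3.958140
a = ȳ − b·x̄ = -5.48 − (-3.958140)·4.4 = 11.935814
ŷ(2) = 11.935814 + (-3.958140)·2 = 4.019535
residual = y − ŷ = 1.81 − 4.019535 = -2.209535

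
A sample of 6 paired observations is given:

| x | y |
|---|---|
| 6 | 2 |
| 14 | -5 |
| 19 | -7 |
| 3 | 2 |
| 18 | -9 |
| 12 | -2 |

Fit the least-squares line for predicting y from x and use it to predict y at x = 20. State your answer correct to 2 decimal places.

n = 6, Σx = 72, Σy = -19, Σxy = -371, Σx² = 1070
Sxx = Σx² − (Σx)²/n = 1070 − 864 = 206
Sxy = Σxy − (Σx)(Σy)/n = -371 − (-228) = -143
b = Sxy/Sxx = -143/206 = -0.694175
a = ȳ − b·x̄ = -3.166667 − (-0.694175)·12 = 5.163430
ŷ(20) = a + b·20 = 5.163430 + (-0.694175)·20 = -8.720065

-8.72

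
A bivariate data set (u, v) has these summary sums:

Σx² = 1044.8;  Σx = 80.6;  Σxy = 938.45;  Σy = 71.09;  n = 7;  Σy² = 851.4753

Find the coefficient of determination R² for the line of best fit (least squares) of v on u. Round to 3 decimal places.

0.951

Sxx = Σx² − (Σx)²/n = 1044.8 − 928.051429 = 116.748571
Sxy = Σxy − (Σx)(Σy)/n = 938.45 − 818.550571 = 119.899429
Syy = Σy² − (Σy)²/n = 851.4753 − 721.969729 = 129.505571
R² = Sxy²/(Sxx·Syy) = (119.899429)²/(116.748571·129.505571) = 0.950811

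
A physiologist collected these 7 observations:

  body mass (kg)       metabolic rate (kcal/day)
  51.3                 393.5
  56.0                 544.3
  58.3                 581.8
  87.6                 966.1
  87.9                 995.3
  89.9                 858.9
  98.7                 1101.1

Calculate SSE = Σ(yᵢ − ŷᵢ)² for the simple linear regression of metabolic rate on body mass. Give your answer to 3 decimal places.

21494.808

n = 7, Σx = 529.7, Σy = 5441, Σxy = 442597.2, Σx² = 42390.45, Σy² = 4663697.7
Sxx = Σx² − (Σx)²/n = 42390.45 − 40083.155714 = 2307.294286
Sxy = Σxy − (Σx)(Σy)/n = 442597.2 − 411728.242857 = 30868.957143
Syy = Σy² − (Σy)²/n = 4663697.7 − 4229211.571429 = 434486.128571
b = Sxy/Sxx = 30868.957143/2307.294286 = 13.378856
SSE = Syy − b·Sxy = 434486.128571 − 13.378856·30868.957143 = 21494.807530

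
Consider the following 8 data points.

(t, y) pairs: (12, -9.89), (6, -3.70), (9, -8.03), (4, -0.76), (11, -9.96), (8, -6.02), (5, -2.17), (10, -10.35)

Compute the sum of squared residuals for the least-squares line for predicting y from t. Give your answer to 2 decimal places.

5.05

n = 8, Σx = 65, Σy = -50.88, Σxy = -488.26, Σx² = 587, Σy² = 423.834
Sxx = Σx² − (Σx)²/n = 587 − 528.125 = 58.875
Sxy = Σxy − (Σx)(Σy)/n = -488.26 − (-413.4) = -74.86
Syy = Σy² − (Σy)²/n = 423.834 − 323.5968 = 100.2372
b = Sxy/Sxx = -74.86/58.875 = -1.271507
SSE = Syy − b·Sxy = 100.2372 − (-1.271507)·(-74.86) = 5.052154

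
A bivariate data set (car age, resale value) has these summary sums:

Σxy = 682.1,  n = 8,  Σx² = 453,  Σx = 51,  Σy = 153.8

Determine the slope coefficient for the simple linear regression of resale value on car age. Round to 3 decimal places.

Sxx = Σx² − (Σx)²/n = 453 − 325.125 = 127.875
Sxy = Σxy − (Σx)(Σy)/n = 682.1 − 980.475 = -298.375
b = Sxy/Sxx = -298.375/127.875 = -2.333333

-2.333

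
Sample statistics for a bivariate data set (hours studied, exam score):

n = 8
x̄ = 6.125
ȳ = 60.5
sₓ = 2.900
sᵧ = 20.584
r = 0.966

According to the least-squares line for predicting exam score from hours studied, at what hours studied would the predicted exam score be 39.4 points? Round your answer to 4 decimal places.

b = r · sᵧ/sₓ = 0.966 · 20.584/2.9 = 6.856601
a = ȳ − b·x̄ = 60.5 − 6.856601·6.125 = 18.503317
Set a + b·x = 39.4: x = (39.4 − 18.503317) / 6.856601 = 3.047674

3.0477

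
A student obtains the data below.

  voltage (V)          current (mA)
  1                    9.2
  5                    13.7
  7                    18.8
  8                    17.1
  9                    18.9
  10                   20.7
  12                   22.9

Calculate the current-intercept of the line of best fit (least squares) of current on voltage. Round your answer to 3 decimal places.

n = 7, Σx = 52, Σy = 121.3, Σxy = 998, Σx² = 464
Sxx = Σx² − (Σx)²/n = 464 − 386.285714 = 77.714286
Sxy = Σxy − (Σx)(Σy)/n = 998 − 901.085714 = 96.914286
b = Sxy/Sxx = 96.914286/77.714286 = 1.247059
a = ȳ − b·x̄ = 17.328571 − 1.247059·7.428571 = 8.064706

8.065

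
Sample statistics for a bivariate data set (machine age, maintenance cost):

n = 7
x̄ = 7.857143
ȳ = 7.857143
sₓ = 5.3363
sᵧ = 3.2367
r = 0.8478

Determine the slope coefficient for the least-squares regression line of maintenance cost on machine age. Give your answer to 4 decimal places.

b = r · sᵧ/sₓ = 0.8478 · 3.2367/5.3363 = 0.514228

0.5142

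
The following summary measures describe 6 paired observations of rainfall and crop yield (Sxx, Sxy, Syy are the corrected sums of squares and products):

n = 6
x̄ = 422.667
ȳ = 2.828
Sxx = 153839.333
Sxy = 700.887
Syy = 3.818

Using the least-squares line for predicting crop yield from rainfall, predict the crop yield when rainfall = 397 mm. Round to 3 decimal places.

2.711

b = Sxy/Sxx = 700.887/153839.333 = 0.004556
a = ȳ − b·x̄ = 2.828 − 0.004556·422.667 = 0.902343
ŷ(397) = a + b·397 = 0.902343 + 0.004556·397 = 2.711062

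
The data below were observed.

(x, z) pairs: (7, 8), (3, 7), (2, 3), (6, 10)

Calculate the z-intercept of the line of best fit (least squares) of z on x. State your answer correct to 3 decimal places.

n = 4, Σx = 18, Σy = 28, Σxy = 143, Σx² = 98
Sxx = Σx² − (Σx)²/n = 98 − 81 = 17
Sxy = Σxy − (Σx)(Σy)/n = 143 − 126 = 17
b = Sxy/Sxx = 17/17 = 1
a = ȳ − b·x̄ = 7 − 1·4.5 = 2.5

2.500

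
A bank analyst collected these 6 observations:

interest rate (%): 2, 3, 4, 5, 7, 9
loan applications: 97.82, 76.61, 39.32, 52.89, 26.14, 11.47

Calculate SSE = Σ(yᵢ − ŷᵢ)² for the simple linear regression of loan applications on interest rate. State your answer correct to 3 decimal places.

n = 6, Σx = 30, Σy = 304.25, Σxy = 1133.41, Σx² = 184, Σy² = 20596.1195
Sxx = Σx² − (Σx)²/n = 184 − 150 = 34
Sxy = Σxy − (Σx)(Σy)/n = 1133.41 − 1521.25 = -387.84
Syy = Σy² − (Σy)²/n = 20596.1195 − 15428.010417 = 5168.109083
b = Sxy/Sxx = -387.84/34 = -11.407059
SSE = Syy − b·Sxy = 5168.109083 − (-11.407059)·(-387.84) = 743.995389

743.995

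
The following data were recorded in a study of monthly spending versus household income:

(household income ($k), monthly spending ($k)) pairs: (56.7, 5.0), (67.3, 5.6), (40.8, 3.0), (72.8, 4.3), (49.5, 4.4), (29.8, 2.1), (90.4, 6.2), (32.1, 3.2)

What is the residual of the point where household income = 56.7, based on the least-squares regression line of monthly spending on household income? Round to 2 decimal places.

n = 8, Σx = 439.4, Σy = 33.8, Σxy = 2039.4, Σx² = 27249.52
Sxx = Σx² − (Σx)²/n = 27249.52 − 24134.045 = 3115.475
Sxy = Σxy − (Σx)(Σy)/n = 2039.4 − 1856.465 = 182.935
b = Sxy/Sxx = 182.935/3115.475 = 0.058718
a = ȳ − b·x̄ = 4.225 − 0.058718·54.925 = 0.999904
ŷ(56.7) = 0.999904 + 0.058718·56.7 = 4.329225
residual = y − ŷ = 5.0 − 4.329225 = 0.670775

0.67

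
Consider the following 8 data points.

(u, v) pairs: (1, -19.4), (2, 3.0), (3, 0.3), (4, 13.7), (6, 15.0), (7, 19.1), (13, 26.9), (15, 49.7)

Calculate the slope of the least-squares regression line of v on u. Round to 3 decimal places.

3.648

n = 8, Σx = 51, Σy = 108.3, Σxy = 1361.2, Σx² = 509
Sxx = Σx² − (Σx)²/n = 509 − 325.125 = 183.875
Sxy = Σxy − (Σx)(Σy)/n = 1361.2 − 690.4125 = 670.7875
b = Sxy/Sxx = 670.7875/183.875 = 3.648063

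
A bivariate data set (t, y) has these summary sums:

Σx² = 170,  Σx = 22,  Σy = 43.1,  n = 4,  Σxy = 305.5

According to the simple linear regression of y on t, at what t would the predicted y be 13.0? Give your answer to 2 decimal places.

7.09

Sxx = Σx² − (Σx)²/n = 170 − 121 = 49
Sxy = Σxy − (Σx)(Σy)/n = 305.5 − 237.05 = 68.45
b = Sxy/Sxx = 68.45/49 = 1.396939
a = ȳ − b·x̄ = 10.775 − 1.396939·5.5 = 3.091837
Set a + b·x = 13.0: x = (13.0 − 3.091837) / 1.396939 = 7.092768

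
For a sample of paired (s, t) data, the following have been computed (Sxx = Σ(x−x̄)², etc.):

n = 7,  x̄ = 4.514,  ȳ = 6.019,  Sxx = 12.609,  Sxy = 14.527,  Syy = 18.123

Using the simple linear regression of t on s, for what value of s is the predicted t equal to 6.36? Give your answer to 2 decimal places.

b = Sxy/Sxx = 14.527/12.609 = 1.152114
a = ȳ − b·x̄ = 6.019 − 1.152114·4.514 = 0.818359
Set a + b·x = 6.36: x = (6.36 − 0.818359) / 1.152114 = 4.809978

4.81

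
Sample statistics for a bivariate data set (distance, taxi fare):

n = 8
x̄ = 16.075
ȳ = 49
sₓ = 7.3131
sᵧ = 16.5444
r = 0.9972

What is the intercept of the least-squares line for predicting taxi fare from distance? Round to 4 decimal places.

b = r · sᵧ/sₓ = 0.9972 · 16.5444/7.3131 = 2.255962
a = ȳ − b·x̄ = 49 − 2.255962·16.075 = 12.735411

12.7354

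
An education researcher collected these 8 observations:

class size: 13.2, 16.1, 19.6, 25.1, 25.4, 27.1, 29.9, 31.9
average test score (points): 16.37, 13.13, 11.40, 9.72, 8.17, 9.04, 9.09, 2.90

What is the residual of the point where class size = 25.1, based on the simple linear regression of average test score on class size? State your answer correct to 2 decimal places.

n = 8, Σx = 188.3, Σy = 79.82, Σxy = 1711.692, Σx² = 4738.81
Sxx = Σx² − (Σx)²/n = 4738.81 − 4432.11125 = 306.69875
Sxy = Σxy − (Σx)(Σy)/n = 1711.692 − 1878.76325 = -167.07125
b = Sxy/Sxx = -167.07125/306.69875 = -0.544741
a = ȳ − b·x̄ = 9.9775 − (-0.544741)·23.5375 = 22.799331
ŷ(25.1) = 22.799331 + (-0.544741)·25.1 = 9.126343
residual = y − ŷ = 9.72 − 9.126343 = 0.593657

0.59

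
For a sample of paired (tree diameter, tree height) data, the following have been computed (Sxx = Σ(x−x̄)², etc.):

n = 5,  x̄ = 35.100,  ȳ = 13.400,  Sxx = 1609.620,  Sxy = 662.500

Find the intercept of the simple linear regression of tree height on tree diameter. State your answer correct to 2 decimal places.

-1.05

b = Sxy/Sxx = 662.5/1609.62 = 0.411588
a = ȳ − b·x̄ = 13.4 − 0.411588·35.1 = -1.046733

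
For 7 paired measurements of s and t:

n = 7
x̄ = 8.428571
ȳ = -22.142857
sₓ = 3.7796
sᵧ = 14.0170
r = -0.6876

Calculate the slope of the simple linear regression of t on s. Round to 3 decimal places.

b = r · sᵧ/sₓ = -0.6876 · 14.017/3.7796 = -2.550029

-2.550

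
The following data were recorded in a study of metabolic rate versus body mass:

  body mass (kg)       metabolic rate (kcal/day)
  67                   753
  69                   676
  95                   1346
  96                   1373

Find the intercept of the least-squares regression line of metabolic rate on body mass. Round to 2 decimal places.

-867.25

n = 4, Σx = 327, Σy = 4148, Σxy = 356773, Σx² = 27491
Sxx = Σx² − (Σx)²/n = 27491 − 26732.25 = 758.75
Sxy = Σxy − (Σx)(Σy)/n = 356773 − 339099 = 17674
b = Sxy/Sxx = 17674/758.75 = 23.293575
a = ȳ − b·x̄ = 1037 − 23.293575·81.75 = -867.249753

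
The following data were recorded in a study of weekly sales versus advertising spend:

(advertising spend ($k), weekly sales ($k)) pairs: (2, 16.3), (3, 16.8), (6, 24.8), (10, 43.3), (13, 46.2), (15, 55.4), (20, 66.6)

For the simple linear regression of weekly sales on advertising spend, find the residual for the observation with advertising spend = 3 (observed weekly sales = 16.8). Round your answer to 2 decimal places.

n = 7, Σx = 69, Σy = 269.4, Σxy = 3428.4, Σx² = 943
Sxx = Σx² − (Σx)²/n = 943 − 680.142857 = 262.857143
Sxy = Σxy − (Σx)(Σy)/n = 3428.4 − 2655.514286 = 772.885714
b = Sxy/Sxx = 772.885714/262.857143 = 2.940326
a = ȳ − b·x̄ = 38.485714 − 2.940326·9.857143 = 9.5025
ŷ(3) = 9.5025 + 2.940326·3 = 18.323478
residual = y − ŷ = 16.8 − 18.323478 = -1.523478

-1.52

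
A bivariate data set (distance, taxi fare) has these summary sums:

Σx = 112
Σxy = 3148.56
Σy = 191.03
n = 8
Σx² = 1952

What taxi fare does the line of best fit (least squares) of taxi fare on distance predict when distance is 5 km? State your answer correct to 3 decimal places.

12.766

Sxx = Σx² − (Σx)²/n = 1952 − 1568 = 384
Sxy = Σxy − (Σx)(Σy)/n = 3148.56 − 2674.42 = 474.14
b = Sxy/Sxx = 474.14/384 = 1.234740
a = ȳ − b·x̄ = 23.87875 − 1.234740·14 = 6.592396
ŷ(5) = a + b·5 = 6.592396 + 1.234740·5 = 12.766094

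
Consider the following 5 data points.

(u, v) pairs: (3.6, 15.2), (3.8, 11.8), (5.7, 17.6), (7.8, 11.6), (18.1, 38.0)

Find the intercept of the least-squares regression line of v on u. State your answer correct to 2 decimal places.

n = 5, Σx = 39, Σy = 94.2, Σxy = 978.16, Σx² = 448.34
Sxx = Σx² − (Σx)²/n = 448.34 − 304.2 = 144.14
Sxy = Σxy − (Σx)(Σy)/n = 978.16 − 734.76 = 243.4
b = Sxy/Sxx = 243.4/144.14 = 1.688636
a = ȳ − b·x̄ = 18.84 − 1.688636·7.8 = 5.668639

5.67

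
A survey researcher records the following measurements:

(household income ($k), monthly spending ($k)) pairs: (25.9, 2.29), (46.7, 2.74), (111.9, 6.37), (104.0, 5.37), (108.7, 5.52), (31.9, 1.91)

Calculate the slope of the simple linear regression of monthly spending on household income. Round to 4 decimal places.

0.0466

n = 6, Σx = 429.1, Σy = 24.2, Σxy = 2119.505, Σx² = 39022.61
Sxx = Σx² − (Σx)²/n = 39022.61 − 30687.801667 = 8334.808333
Sxy = Σxy − (Σx)(Σy)/n = 2119.505 − 1730.703333 = 388.801667
b = Sxy/Sxx = 388.801667/8334.808333 = 0.046648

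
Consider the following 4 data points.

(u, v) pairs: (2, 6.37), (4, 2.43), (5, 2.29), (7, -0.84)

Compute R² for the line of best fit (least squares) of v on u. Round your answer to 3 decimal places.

n = 4, Σx = 18, Σy = 10.25, Σxy = 28.03, Σx² = 94, Σy² = 52.4315
Sxx = Σx² − (Σx)²/n = 94 − 81 = 13
Sxy = Σxy − (Σx)(Σy)/n = 28.03 − 46.125 = -18.095
Syy = Σy² − (Σy)²/n = 52.4315 − 26.265625 = 26.165875
R² = Sxy²/(Sxx·Syy) = (-18.095)²/(13·26.165875) = 0.962584

0.963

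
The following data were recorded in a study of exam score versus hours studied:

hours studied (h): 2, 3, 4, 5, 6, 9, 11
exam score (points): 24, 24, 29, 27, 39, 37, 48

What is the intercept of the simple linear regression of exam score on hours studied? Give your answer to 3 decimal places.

n = 7, Σx = 40, Σy = 228, Σxy = 1466, Σx² = 292
Sxx = Σx² − (Σx)²/n = 292 − 228.571429 = 63.428571
Sxy = Σxy − (Σx)(Σy)/n = 1466 − 1302.857143 = 163.142857
b = Sxy/Sxx = 163.142857/63.428571 = 2.572072
a = ȳ − b·x̄ = 32.571429 − 2.572072·5.714286 = 17.873874

17.874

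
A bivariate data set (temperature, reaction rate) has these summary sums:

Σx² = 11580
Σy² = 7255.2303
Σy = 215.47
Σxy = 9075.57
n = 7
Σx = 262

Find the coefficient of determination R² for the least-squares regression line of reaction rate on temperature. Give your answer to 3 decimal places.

0.925

Sxx = Σx² − (Σx)²/n = 11580 − 9806.285714 = 1773.714286
Sxy = Σxy − (Σx)(Σy)/n = 9075.57 − 8064.734286 = 1010.835714
Syy = Σy² − (Σy)²/n = 7255.2303 − 6632.474414 = 622.755886
R² = Sxy²/(Sxx·Syy) = (1010.835714)²/(1773.714286·622.755886) = 0.925038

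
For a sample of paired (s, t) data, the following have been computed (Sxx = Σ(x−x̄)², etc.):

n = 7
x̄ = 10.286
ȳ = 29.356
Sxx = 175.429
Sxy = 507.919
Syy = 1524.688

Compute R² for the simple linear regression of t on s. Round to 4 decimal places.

R² = Sxy²/(Sxx·Syy) = (507.919)²/(175.429·1524.688) = 0.964510

0.9645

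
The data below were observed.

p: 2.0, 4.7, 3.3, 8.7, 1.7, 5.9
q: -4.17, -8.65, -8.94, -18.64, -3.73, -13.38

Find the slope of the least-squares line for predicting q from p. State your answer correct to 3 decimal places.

-2.105

n = 6, Σx = 26.3, Σy = -57.51, Σxy = -325.948, Σx² = 150.37
Sxx = Σx² − (Σx)²/n = 150.37 − 115.281667 = 35.088333
Sxy = Σxy − (Σx)(Σy)/n = -325.948 − (-252.0855) = -73.8625
b = Sxy/Sxx = -73.8625/35.088333 = -2.105044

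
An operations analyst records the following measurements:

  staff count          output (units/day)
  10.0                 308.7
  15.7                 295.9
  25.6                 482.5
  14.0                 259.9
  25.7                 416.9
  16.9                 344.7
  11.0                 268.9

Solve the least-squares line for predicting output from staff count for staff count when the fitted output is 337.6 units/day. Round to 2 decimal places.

n = 7, Σx = 118.9, Σy = 2377.5, Σxy = 43220.89, Σx² = 2264.95
Sxx = Σx² − (Σx)²/n = 2264.95 − 2019.601429 = 245.348571
Sxy = Σxy − (Σx)(Σy)/n = 43220.89 − 40383.535714 = 2837.354286
b = Sxy/Sxx = 2837.354286/245.348571 = 11.564584
a = ȳ − b·x̄ = 339.642857 − 11.564584·16.985714 = 143.210129
Set a + b·x = 337.6: x = (337.6 − 143.210129) / 11.564584 = 16.809067

16.81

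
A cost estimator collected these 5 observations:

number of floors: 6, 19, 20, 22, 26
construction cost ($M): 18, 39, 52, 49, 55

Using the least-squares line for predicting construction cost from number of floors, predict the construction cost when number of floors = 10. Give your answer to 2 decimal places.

n = 5, Σx = 93, Σy = 213, Σxy = 4397, Σx² = 1957
Sxx = Σx² − (Σx)²/n = 1957 − 1729.8 = 227.2
Sxy = Σxy − (Σx)(Σy)/n = 4397 − 3961.8 = 435.2
b = Sxy/Sxx = 435.2/227.2 = 1.915493
a = ȳ − b·x̄ = 42.6 − 1.915493·18.6 = 6.971831
ŷ(10) = a + b·10 = 6.971831 + 1.915493·10 = 26.126761

26.13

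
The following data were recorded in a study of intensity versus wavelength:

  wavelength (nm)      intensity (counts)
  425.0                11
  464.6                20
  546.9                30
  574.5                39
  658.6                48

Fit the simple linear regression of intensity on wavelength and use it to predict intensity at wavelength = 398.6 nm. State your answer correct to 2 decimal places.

n = 5, Σx = 2669.6, Σy = 148, Σxy = 84392.3, Σx² = 1459381.98
Sxx = Σx² − (Σx)²/n = 1459381.98 − 1425352.832 = 34029.148
Sxy = Σxy − (Σx)(Σy)/n = 84392.3 − 79020.16 = 5372.14
b = Sxy/Sxx = 5372.14/34029.148 = 0.157869
a = ȳ − b·x̄ = 29.6 − 0.157869·533.92 = -54.689298
ŷ(398.6) = a + b·398.6 = -54.689298 + 0.157869·398.6 = 8.237197

8.24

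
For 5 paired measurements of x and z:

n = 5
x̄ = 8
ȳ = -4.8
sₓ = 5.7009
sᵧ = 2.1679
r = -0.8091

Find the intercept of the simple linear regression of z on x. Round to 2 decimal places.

b = r · sᵧ/sₓ = -0.8091 · 2.1679/5.7009 = -0.307679
a = ȳ − b·x̄ = -4.8 − (-0.307679)·8 = -2.338567

-2.34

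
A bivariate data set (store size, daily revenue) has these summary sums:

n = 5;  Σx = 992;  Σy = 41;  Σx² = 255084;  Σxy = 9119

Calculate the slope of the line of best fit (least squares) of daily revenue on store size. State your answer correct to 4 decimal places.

0.0169

Sxx = Σx² − (Σx)²/n = 255084 − 196812.8 = 58271.2
Sxy = Σxy − (Σx)(Σy)/n = 9119 − 8134.4 = 984.6
b = Sxy/Sxx = 984.6/58271.2 = 0.016897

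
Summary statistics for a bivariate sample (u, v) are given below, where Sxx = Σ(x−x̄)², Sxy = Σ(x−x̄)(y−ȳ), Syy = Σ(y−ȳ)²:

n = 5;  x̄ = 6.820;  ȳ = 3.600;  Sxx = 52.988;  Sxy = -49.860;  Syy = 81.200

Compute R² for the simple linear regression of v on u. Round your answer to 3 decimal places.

0.578

R² = Sxy²/(Sxx·Syy) = (-49.86)²/(52.988·81.2) = 0.577791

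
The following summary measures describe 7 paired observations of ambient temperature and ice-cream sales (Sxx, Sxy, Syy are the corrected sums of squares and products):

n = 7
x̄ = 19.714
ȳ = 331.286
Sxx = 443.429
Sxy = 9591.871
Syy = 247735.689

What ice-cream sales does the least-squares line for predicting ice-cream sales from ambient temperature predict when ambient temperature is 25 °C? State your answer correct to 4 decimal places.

b = Sxy/Sxx = 9591.871/443.429 = 21.631131
a = ȳ − b·x̄ = 331.286 − 21.631131·19.714 = -95.150126
ŷ(25) = a + b·25 = -95.150126 + 21.631131·25 = 445.628161

445.6282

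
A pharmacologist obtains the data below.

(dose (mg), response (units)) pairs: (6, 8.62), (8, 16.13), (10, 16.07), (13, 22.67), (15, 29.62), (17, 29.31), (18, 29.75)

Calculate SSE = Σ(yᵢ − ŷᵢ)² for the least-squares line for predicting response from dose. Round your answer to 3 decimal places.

n = 7, Σx = 87, Σy = 152.17, Σxy = 2114.24, Σx² = 1207, Σy² = 3728.1381
Sxx = Σx² − (Σx)²/n = 1207 − 1081.285714 = 125.714286
Sxy = Σxy − (Σx)(Σy)/n = 2114.24 − 1891.255714 = 222.984286
Syy = Σy² − (Σy)²/n = 3728.1381 − 3307.958414 = 420.179686
b = Sxy/Sxx = 222.984286/125.714286 = 1.773739
SSE = Syy − b·Sxy = 420.179686 − 1.773739·222.984286 = 24.663843

24.664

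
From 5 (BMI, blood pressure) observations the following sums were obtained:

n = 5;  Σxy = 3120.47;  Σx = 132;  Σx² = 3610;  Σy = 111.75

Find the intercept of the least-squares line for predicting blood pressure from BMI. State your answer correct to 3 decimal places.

Sxx = Σx² − (Σx)²/n = 3610 − 3484.8 = 125.2
Sxy = Σxy − (Σx)(Σy)/n = 3120.47 − 2950.2 = 170.27
b = Sxy/Sxx = 170.27/125.2 = 1.359984
a = ȳ − b·x̄ = 22.35 − 1.359984·26.4 = -13.553578

-13.554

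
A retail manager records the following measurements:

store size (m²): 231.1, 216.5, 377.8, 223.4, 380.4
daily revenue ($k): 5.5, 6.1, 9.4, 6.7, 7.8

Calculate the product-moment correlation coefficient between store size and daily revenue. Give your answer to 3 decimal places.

n = 5, Σx = 1429.2, Σy = 35.5, Σxy = 10606.92, Σx² = 437624.02, Σy² = 261.55
Sxx = Σx² − (Σx)²/n = 437624.02 − 408522.528 = 29101.492
Sxy = Σxy − (Σx)(Σy)/n = 10606.92 − 10147.32 = 459.6
Syy = Σy² − (Σy)²/n = 261.55 − 252.05 = 9.5
r = Sxy/√(Sxx·Syy) = 459.6/√(276464.174) = 459.6/525.798606 = 0.874099

0.874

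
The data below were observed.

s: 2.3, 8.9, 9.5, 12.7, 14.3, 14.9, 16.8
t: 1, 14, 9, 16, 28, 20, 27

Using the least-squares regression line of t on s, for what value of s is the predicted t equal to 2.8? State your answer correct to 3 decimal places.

3.878

n = 7, Σx = 79.4, Σy = 115, Σxy = 1567.6, Σx² = 1044.78
Sxx = Σx² − (Σx)²/n = 1044.78 − 900.622857 = 144.157143
Sxy = Σxy − (Σx)(Σy)/n = 1567.6 − 1304.428571 = 263.171429
b = Sxy/Sxx = 263.171429/144.157143 = 1.825587
a = ȳ − b·x̄ = 16.428571 − 1.825587·11.342857 = -4.278803
Set a + b·x = 2.8: x = (2.8 − (-4.278803)) / 1.825587 = 3.877549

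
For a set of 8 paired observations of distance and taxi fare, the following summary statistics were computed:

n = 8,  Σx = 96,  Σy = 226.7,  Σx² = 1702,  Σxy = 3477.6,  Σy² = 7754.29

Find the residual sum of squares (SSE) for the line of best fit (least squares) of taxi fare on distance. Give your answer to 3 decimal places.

287.721

Sxx = Σx² − (Σx)²/n = 1702 − 1152 = 550
Sxy = Σxy − (Σx)(Σy)/n = 3477.6 − 2720.4 = 757.2
Syy = Σy² − (Σy)²/n = 7754.29 − 6424.11125 = 1330.17875
b = Sxy/Sxx = 757.2/550 = 1.376727
SSE = Syy − b·Sxy = 1330.17875 − 1.376727·757.2 = 287.720859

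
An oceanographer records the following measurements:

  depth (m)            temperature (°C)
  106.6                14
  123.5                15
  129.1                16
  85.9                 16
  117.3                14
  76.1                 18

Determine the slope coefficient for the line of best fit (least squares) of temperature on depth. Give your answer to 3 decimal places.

-0.044

n = 6, Σx = 638.5, Σy = 93, Σxy = 9796.9, Σx² = 70211.93
Sxx = Σx² − (Σx)²/n = 70211.93 − 67947.041667 = 2264.888333
Sxy = Σxy − (Σx)(Σy)/n = 9796.9 − 9896.75 = -99.85
b = Sxy/Sxx = -99.85/2264.888333 = -0.044086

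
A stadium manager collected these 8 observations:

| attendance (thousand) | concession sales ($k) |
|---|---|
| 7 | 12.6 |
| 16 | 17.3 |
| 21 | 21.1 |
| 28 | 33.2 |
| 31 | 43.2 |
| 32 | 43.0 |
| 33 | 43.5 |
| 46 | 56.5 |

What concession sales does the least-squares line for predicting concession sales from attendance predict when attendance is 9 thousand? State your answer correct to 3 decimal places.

11.437

n = 8, Σx = 214, Σy = 270.4, Σxy = 8487.4, Σx² = 6720
Sxx = Σx² − (Σx)²/n = 6720 − 5724.5 = 995.5
Sxy = Σxy − (Σx)(Σy)/n = 8487.4 − 7233.2 = 1254.2
b = Sxy/Sxx = 1254.2/995.5 = 1.259869
a = ȳ − b·x̄ = 33.8 − 1.259869·26.75 = 0.098493
ŷ(9) = a + b·9 = 0.098493 + 1.259869·9 = 11.437318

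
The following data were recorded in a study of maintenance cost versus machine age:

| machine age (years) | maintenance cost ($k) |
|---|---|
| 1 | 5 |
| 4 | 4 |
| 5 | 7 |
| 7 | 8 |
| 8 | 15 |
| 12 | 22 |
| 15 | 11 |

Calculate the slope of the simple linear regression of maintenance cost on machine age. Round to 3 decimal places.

n = 7, Σx = 52, Σy = 72, Σxy = 661, Σx² = 524
Sxx = Σx² − (Σx)²/n = 524 − 386.285714 = 137.714286
Sxy = Σxy − (Σx)(Σy)/n = 661 − 534.857143 = 126.142857
b = Sxy/Sxx = 126.142857/137.714286 = 0.915975

0.916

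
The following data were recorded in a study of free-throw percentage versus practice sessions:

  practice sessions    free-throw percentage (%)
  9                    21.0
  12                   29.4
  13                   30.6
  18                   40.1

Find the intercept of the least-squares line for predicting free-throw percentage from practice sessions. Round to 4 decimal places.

n = 4, Σx = 52, Σy = 121.1, Σxy = 1661.4, Σx² = 718
Sxx = Σx² − (Σx)²/n = 718 − 676 = 42
Sxy = Σxy − (Σx)(Σy)/n = 1661.4 − 1574.3 = 87.1
b = Sxy/Sxx = 87.1/42 = 2.073810
a = ȳ − b·x̄ = 30.275 − 2.073810·13 = 3.315476

3.3155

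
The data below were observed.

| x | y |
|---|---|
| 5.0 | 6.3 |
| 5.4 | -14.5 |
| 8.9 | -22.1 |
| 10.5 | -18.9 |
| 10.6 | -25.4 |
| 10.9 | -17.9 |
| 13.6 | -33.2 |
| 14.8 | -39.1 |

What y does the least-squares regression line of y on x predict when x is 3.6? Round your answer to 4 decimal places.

1.5145

n = 8, Σx = 79.7, Σy = -164.8, Σxy = -1936.49, Σx² = 878.79
Sxx = Σx² − (Σx)²/n = 878.79 − 794.01125 = 84.77875
Sxy = Σxy − (Σx)(Σy)/n = -1936.49 − (-1641.82) = -294.67
b = Sxy/Sxx = -294.67/84.77875 = -3.475753
a = ȳ − b·x̄ = -20.6 − (-3.475753)·9.9625 = 14.027190
ŷ(3.6) = a + b·3.6 = 14.027190 + (-3.475753)·3.6 = 1.514479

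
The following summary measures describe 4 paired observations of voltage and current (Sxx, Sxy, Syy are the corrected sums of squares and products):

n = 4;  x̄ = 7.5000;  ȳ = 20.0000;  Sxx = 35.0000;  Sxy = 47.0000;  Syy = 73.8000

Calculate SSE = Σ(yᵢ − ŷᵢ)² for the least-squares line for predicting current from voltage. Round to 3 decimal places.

b = Sxy/Sxx = 47/35 = 1.342857
SSE = Syy − b·Sxy = 73.8 − 1.342857·47 = 10.685714

10.686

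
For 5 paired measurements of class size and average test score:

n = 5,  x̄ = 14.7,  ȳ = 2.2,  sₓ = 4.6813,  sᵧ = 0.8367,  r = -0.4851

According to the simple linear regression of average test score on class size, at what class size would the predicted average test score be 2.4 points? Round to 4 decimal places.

b = r · sᵧ/sₓ = -0.4851 · 0.8367/4.6813 = -0.086703
a = ȳ − b·x̄ = 2.2 − (-0.086703)·14.7 = 3.474535
Set a + b·x = 2.4: x = (2.4 − 3.474535) / (-0.086703) = 12.393277

12.3933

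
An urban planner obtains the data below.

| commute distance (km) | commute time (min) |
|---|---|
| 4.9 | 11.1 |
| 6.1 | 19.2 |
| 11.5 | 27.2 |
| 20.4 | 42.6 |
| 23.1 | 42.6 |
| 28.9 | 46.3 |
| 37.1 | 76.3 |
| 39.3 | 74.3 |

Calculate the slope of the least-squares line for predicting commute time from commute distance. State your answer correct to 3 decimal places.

1.750

n = 8, Σx = 171.3, Σy = 339.6, Σxy = 9426.2, Σx² = 4899.35
Sxx = Σx² − (Σx)²/n = 4899.35 − 3667.96125 = 1231.38875
Sxy = Σxy − (Σx)(Σy)/n = 9426.2 − 7271.685 = 2154.515
b = Sxy/Sxx = 2154.515/1231.38875 = 1.749663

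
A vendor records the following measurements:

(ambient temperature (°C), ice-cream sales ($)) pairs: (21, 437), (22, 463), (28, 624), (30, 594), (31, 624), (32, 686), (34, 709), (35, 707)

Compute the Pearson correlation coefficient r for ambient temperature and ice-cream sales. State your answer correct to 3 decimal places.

n = 8, Σx = 233, Σy = 4844, Σxy = 144802, Σx² = 6975, Σy² = 3010052
Sxx = Σx² − (Σx)²/n = 6975 − 6786.125 = 188.875
Sxy = Σxy − (Σx)(Σy)/n = 144802 − 141081.5 = 3720.5
Syy = Σy² − (Σy)²/n = 3010052 − 2933042 = 77010
r = Sxy/√(Sxx·Syy) = 3720.5/√(14545263.75) = 3720.5/3813.825343 = 0.975530

0.976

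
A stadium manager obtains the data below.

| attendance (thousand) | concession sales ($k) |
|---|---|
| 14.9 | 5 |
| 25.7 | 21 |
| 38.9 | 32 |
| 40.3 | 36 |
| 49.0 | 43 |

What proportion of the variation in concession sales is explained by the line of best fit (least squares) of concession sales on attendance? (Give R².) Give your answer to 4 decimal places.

n = 5, Σx = 168.8, Σy = 137, Σxy = 5416.8, Σx² = 6420.8, Σy² = 4635
Sxx = Σx² − (Σx)²/n = 6420.8 − 5698.688 = 722.112
Sxy = Σxy − (Σx)(Σy)/n = 5416.8 − 4625.12 = 791.68
Syy = Σy² − (Σy)²/n = 4635 − 3753.8 = 881.2
R² = Sxy²/(Sxx·Syy) = (791.68)²/(722.112·881.2) = 0.984964

0.9850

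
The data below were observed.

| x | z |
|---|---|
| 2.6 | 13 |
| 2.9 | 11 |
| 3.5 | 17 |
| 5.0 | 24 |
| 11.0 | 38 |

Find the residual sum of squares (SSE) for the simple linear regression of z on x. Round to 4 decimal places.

n = 5, Σx = 25, Σy = 103, Σxy = 663.2, Σx² = 173.42, Σy² = 2599
Sxx = Σx² − (Σx)²/n = 173.42 − 125 = 48.42
Sxy = Σxy − (Σx)(Σy)/n = 663.2 − 515 = 148.2
Syy = Σy² − (Σy)²/n = 2599 − 2121.8 = 477.2
b = Sxy/Sxx = 148.2/48.42 = 3.060719
SSE = Syy − b·Sxy = 477.2 − 3.060719·148.2 = 23.601487

23.6015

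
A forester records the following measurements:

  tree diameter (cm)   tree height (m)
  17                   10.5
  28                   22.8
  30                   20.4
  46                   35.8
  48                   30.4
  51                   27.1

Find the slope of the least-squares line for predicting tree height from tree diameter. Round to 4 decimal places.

0.5683

n = 6, Σx = 220, Σy = 147, Σxy = 5917, Σx² = 8994
Sxx = Σx² − (Σx)²/n = 8994 − 8066.666667 = 927.333333
Sxy = Σxy − (Σx)(Σy)/n = 5917 − 5390 = 527
b = Sxy/Sxx = 527/927.333333 = 0.568296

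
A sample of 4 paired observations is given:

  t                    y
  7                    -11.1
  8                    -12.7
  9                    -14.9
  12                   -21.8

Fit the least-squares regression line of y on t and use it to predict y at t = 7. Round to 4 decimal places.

-10.7679

n = 4, Σx = 36, Σy = -60.5, Σxy = -575, Σx² = 338
Sxx = Σx² − (Σx)²/n = 338 − 324 = 14
Sxy = Σxy − (Σx)(Σy)/n = -575 − (-544.5) = -30.5
b = Sxy/Sxx = -30.5/14 = -2.178571
a = ȳ − b·x̄ = -15.125 − (-2.178571)·9 = 4.482143
ŷ(7) = a + b·7 = 4.482143 + (-2.178571)·7 = -10.767857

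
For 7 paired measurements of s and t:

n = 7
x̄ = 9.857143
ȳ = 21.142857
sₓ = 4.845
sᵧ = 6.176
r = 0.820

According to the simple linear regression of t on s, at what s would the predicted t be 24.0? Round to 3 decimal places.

b = r · sᵧ/sₓ = 0.82 · 6.176/4.845 = 1.045267
a = ȳ − b·x̄ = 21.142857 − 1.045267·9.857143 = 10.839508
Set a + b·x = 24.0: x = (24.0 − 10.839508) / 1.045267 = 12.590552

12.591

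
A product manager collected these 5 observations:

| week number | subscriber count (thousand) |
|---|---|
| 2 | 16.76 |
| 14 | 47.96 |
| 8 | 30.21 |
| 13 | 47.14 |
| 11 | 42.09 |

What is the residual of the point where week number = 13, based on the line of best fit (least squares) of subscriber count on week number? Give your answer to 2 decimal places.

n = 5, Σx = 48, Σy = 184.16, Σxy = 2022.45, Σx² = 554
Sxx = Σx² − (Σx)²/n = 554 − 460.8 = 93.2
Sxy = Σxy − (Σx)(Σy)/n = 2022.45 − 1767.936 = 254.514
b = Sxy/Sxx = 254.514/93.2 = 2.730837
a = ȳ − b·x̄ = 36.832 − 2.730837·9.6 = 10.615966
ŷ(13) = 10.615966 + 2.730837·13 = 46.116845
residual = y − ŷ = 47.14 − 46.116845 = 1.023155

1.02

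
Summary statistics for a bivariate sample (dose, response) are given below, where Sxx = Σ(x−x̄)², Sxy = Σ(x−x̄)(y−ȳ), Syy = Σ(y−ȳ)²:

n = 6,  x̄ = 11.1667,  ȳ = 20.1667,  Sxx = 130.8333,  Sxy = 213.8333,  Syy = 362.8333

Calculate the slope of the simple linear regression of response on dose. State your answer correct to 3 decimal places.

1.634

b = Sxy/Sxx = 213.8333/130.8333 = 1.634395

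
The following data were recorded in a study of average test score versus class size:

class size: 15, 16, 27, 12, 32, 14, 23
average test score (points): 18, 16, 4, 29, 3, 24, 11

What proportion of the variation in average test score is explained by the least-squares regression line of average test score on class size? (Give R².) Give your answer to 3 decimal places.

n = 7, Σx = 139, Σy = 105, Σxy = 1667, Σx² = 3103, Σy² = 2143
Sxx = Σx² − (Σx)²/n = 3103 − 2760.142857 = 342.857143
Sxy = Σxy − (Σx)(Σy)/n = 1667 − 2085 = -418
Syy = Σy² − (Σy)²/n = 2143 − 1575 = 568
R² = Sxy²/(Sxx·Syy) = (-418)²/(342.857143·568) = 0.897204

0.897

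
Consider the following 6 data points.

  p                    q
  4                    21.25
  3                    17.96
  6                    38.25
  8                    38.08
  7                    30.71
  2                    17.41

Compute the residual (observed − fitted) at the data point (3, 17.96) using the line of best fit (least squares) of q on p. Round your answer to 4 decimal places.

-1.8517

n = 6, Σx = 30, Σy = 163.66, Σxy = 922.81, Σx² = 178
Sxx = Σx² − (Σx)²/n = 178 − 150 = 28
Sxy = Σxy − (Σx)(Σy)/n = 922.81 − 818.3 = 104.51
b = Sxy/Sxx = 104.51/28 = 3.7325
a = ȳ − b·x̄ = 27.276667 − 3.7325·5 = 8.614167
ŷ(3) = 8.614167 + 3.7325·3 = 19.811667
residual = y − ŷ = 17.96 − 19.811667 = -1.851667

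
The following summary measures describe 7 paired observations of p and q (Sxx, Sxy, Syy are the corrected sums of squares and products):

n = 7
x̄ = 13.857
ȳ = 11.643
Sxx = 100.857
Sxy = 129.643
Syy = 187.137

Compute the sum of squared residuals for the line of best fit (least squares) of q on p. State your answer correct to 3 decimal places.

20.492

b = Sxy/Sxx = 129.643/100.857 = 1.285414
SSE = Syy − b·Sxy = 187.137 − 1.285414·129.643 = 20.492073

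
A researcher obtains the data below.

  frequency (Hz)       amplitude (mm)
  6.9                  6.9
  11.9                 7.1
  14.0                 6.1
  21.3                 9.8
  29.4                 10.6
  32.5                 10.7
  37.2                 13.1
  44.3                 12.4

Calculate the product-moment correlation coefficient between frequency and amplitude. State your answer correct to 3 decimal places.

n = 8, Σx = 197.5, Σy = 76.7, Σxy = 2122.27, Σx² = 6105.85, Σy² = 783.49
Sxx = Σx² − (Σx)²/n = 6105.85 − 4875.78125 = 1230.06875
Sxy = Σxy − (Σx)(Σy)/n = 2122.27 − 1893.53125 = 228.73875
Syy = Σy² − (Σy)²/n = 783.49 − 735.36125 = 48.12875
r = Sxy/√(Sxx·Syy) = 228.73875/√(59201.671352) = 228.73875/243.313936 = 0.940097

0.940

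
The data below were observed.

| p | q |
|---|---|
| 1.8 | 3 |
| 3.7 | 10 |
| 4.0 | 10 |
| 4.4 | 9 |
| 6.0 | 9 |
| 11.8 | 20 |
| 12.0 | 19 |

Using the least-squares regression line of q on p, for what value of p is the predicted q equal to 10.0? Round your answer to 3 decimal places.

n = 7, Σx = 43.7, Σy = 80, Σxy = 640, Σx² = 371.53
Sxx = Σx² − (Σx)²/n = 371.53 − 272.812857 = 98.717143
Sxy = Σxy − (Σx)(Σy)/n = 640 − 499.428571 = 140.571429
b = Sxy/Sxx = 140.571429/98.717143 = 1.423982
a = ȳ − b·x̄ = 11.428571 − 1.423982·6.242857 = 2.538856
Set a + b·x = 10.0: x = (10.0 − 2.538856) / 1.423982 = 5.239634

5.240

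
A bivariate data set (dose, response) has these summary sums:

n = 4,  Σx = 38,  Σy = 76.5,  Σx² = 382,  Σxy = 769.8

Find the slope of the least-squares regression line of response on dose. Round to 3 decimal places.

Sxx = Σx² − (Σx)²/n = 382 − 361 = 21
Sxy = Σxy − (Σx)(Σy)/n = 769.8 − 726.75 = 43.05
b = Sxy/Sxx = 43.05/21 = 2.05

2.050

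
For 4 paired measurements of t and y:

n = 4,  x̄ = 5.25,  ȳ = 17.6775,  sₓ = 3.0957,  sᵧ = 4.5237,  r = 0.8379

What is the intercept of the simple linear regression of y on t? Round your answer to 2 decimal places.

b = r · sᵧ/sₓ = 0.8379 · 4.5237/3.0957 = 1.224411
a = ȳ − b·x̄ = 17.6775 − 1.224411·5.25 = 11.249344

11.25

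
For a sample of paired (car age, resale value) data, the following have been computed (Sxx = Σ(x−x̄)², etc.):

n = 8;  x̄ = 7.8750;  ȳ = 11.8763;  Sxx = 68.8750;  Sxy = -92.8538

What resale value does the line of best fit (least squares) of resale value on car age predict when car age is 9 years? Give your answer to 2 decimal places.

10.36

b = Sxy/Sxx = -92.8538/68.875 = -1.348150
a = ȳ − b·x̄ = 11.8763 − (-1.348150)·7.875 = 22.492978
ŷ(9) = a + b·9 = 22.492978 + (-1.348150)·9 = 10.359632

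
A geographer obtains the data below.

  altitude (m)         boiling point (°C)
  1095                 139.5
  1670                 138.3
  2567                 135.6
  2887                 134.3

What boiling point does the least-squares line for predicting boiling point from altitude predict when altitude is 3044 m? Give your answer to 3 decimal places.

134.059

n = 4, Σx = 8219, Σy = 547.7, Σxy = 1119522.8, Σx² = 18912183
Sxx = Σx² − (Σx)²/n = 18912183 − 16887990.25 = 2024192.75
Sxy = Σxy − (Σx)(Σy)/n = 1119522.8 − 1125386.575 = -5863.775
b = Sxy/Sxx = -5863.775/2024192.75 = -0.002897
a = ȳ − b·x̄ = 136.925 − (-0.002897)·2054.75 = 142.877295
ŷ(3044) = a + b·3044 = 142.877295 + (-0.002897)·3044 = 134.059295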